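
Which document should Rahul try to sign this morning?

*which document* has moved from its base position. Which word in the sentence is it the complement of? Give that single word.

Before movement: Rahul should try to sign which document this morning.
The filler 'which document' is interpreted as the direct object of 'sign'. It moves to the left edge, and the trace sits right after 'sign':
Which document should Rahul try to sign ___ this morning?

sign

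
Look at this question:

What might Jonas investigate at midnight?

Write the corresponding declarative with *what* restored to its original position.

'what' functions as the direct object of 'investigate'. Wh-movement fronts it, leaving a gap right after 'investigate':
What might Jonas investigate ___ at midnight?

Jonas might investigate what at midnight.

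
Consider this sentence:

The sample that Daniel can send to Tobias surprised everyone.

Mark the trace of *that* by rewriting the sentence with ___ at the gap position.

'that' is the direct object of 'send'. The gap is right after 'send'.

The sample that Daniel can send ___ to Tobias surprised everyone.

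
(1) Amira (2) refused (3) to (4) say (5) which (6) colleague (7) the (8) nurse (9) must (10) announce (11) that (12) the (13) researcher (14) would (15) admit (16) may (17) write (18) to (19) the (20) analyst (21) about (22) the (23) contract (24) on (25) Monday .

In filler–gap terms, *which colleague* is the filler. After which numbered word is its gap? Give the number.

15

Before movement: The nurse must announce that the researcher would admit which colleague may write to the analyst about the contract on Monday.
'which colleague' functions as the subject of the clause embedded under 'admit'. Fronting leaves a gap immediately after 'admit':
Amira refused to say which colleague the nurse must announce that the researcher would admit ___ may write to the analyst about the contract on Monday.
'admit' is word 15.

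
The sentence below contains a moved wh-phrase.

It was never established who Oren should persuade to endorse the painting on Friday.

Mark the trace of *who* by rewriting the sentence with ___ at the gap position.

In situ: Oren should persuade who to endorse the painting on Friday.
'who' functions as the direct object of 'persuade'. The gap is right after 'persuade'.

It was never established who Oren should persuade ___ to endorse the painting on Friday.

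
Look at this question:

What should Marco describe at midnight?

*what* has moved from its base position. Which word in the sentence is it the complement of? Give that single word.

Before movement: Marco should describe what at midnight.
The filler 'what' is interpreted as the direct object of 'describe'. It moves to the left edge, and the trace sits right after 'describe':
What should Marco describe ___ at midnight?

describe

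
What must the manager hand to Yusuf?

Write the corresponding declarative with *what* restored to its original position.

'what' is the direct object of 'hand'. It moves to the left edge, and the trace sits right after 'hand':
What must the manager hand ___ to Yusuf?

The manager must hand what to Yusuf.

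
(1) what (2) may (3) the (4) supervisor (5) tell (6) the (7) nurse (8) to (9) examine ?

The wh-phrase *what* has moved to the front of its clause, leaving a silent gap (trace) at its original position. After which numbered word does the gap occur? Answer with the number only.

Underlying clause: The supervisor may tell the nurse to examine what.
'what' functions as the direct object of 'examine'. It moves to the left edge, and the trace sits right after 'examine':
What may the supervisor tell the nurse to examine ___?
'examine' is word 9.

9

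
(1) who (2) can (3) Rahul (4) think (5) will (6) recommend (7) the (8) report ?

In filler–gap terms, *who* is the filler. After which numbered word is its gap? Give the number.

In situ: Rahul can think who will recommend the report.
The filler 'who' is interpreted as the subject of the clause embedded under 'think'. It moves to the left edge, and the trace sits right after 'think':
Who can Rahul think ___ will recommend the report?
'think' is word 4.

4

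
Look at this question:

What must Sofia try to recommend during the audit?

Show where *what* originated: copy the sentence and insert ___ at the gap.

Before movement: Sofia must try to recommend what during the audit.
'what' functions as the direct object of 'recommend'. The gap is right after 'recommend'.

What must Sofia try to recommend ___ during the audit?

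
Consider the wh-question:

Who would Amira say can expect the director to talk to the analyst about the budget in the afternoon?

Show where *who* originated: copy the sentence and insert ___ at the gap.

Before movement: Amira would say who can expect the director to talk to the analyst about the budget in the afternoon.
The filler 'who' is interpreted as the subject of the clause embedded under 'say'. The gap is right after 'say'.

Who would Amira say ___ can expect the director to talk to the analyst about the budget in the afternoon?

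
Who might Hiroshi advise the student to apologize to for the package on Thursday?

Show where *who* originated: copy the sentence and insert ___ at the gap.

Who might Hiroshi advise the student to apologize to ___ for the package on Thursday?

In situ: Hiroshi might advise the student to apologize to who for the package on Thursday.
'who' functions as the object of the preposition 'to'. The gap is right after 'to'.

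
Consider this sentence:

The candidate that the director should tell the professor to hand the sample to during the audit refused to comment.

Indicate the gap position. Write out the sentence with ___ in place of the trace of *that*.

The candidate that the director should tell the professor to hand the sample to ___ during the audit refused to comment.

'that' functions as the object of the preposition 'to' (recipient of 'hand'). The gap is right after 'to'.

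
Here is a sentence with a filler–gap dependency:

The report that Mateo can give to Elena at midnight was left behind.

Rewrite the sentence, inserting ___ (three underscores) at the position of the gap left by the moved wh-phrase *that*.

The report that Mateo can give ___ to Elena at midnight was left behind.

'that' is the direct object of 'give'. The gap is right after 'give'.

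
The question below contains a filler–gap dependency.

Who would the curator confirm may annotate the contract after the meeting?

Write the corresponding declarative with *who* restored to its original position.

The filler 'who' is interpreted as the subject of the clause embedded under 'confirm'. Fronting leaves a gap immediately after 'confirm':
Who would the curator confirm ___ may annotate the contract after the meeting?

The curator would confirm who may annotate the contract after the meeting.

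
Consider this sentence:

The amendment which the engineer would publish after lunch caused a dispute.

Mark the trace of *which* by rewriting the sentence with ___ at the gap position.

The amendment which the engineer would publish ___ after lunch caused a dispute.

'which' functions as the direct object of 'publish'. The gap is right after 'publish'.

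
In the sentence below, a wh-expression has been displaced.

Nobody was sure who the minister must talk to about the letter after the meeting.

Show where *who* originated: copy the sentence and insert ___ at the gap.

Nobody was sure who the minister must talk to ___ about the letter after the meeting.

In situ: The minister must talk to who about the letter after the meeting.
The filler 'who' is interpreted as the object of the preposition 'to'. The gap is right after 'to'.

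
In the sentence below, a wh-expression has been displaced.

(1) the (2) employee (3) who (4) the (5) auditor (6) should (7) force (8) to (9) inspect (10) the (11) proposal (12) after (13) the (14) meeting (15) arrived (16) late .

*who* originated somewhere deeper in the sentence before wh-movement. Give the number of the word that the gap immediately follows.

The filler 'who' is interpreted as the direct object of 'force'. Wh-movement fronts it, leaving a gap right after 'force':
The employee who the auditor should force ___ to inspect the proposal after the meeting arrived late.
'force' is word 7.

7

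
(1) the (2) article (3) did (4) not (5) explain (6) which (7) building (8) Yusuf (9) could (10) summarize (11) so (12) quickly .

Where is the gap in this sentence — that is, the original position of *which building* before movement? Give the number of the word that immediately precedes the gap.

Pre-movement form: Yusuf could summarize which building so quickly.
'which building' functions as the direct object of 'summarize'. Wh-movement fronts it, leaving a gap right after 'summarize':
The article did not explain which building Yusuf could summarize ___ so quickly.
'summarize' is word 10.

10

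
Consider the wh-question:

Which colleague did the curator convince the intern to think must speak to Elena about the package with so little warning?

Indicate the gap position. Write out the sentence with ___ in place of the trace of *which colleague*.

Underlying clause: The curator did convince the intern to think which colleague must speak to Elena about the package with so little warning.
'which colleague' is the subject of the clause embedded under 'think'. The gap is right after 'think'.

Which colleague did the curator convince the intern to think ___ must speak to Elena about the package with so little warning?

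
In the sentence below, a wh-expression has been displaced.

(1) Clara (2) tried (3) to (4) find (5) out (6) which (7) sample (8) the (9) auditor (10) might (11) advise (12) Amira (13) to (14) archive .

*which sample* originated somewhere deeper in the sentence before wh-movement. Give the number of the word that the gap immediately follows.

14

Pre-movement form: The auditor might advise Amira to archive which sample.
The filler 'which sample' is interpreted as the direct object of 'archive'. Wh-movement fronts it, leaving a gap right after 'archive':
Clara tried to find out which sample the auditor might advise Amira to archive ___.
'archive' is word 14.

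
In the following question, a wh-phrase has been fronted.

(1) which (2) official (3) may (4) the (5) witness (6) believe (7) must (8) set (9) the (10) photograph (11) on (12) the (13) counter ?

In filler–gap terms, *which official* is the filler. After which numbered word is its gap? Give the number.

6

In situ: The witness may believe which official must set the photograph on the counter.
'which official' is the subject of the clause embedded under 'believe'. Wh-movement fronts it, leaving a gap right after 'believe':
Which official may the witness believe ___ must set the photograph on the counter?
'believe' is word 6.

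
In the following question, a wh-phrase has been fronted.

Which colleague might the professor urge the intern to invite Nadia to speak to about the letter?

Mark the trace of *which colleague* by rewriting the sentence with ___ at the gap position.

Which colleague might the professor urge the intern to invite Nadia to speak to ___ about the letter?

Before movement: The professor might urge the intern to invite Nadia to speak to which colleague about the letter.
'which colleague' is the object of the preposition 'to'. The gap is right after 'to'.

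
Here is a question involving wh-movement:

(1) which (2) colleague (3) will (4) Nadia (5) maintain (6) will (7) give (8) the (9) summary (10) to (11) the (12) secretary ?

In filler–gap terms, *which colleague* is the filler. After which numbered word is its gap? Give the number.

Pre-movement form: Nadia will maintain which colleague will give the summary to the secretary.
'which colleague' functions as the subject of the clause embedded under 'maintain'. Fronting leaves a gap immediately after 'maintain':
Which colleague will Nadia maintain ___ will give the summary to the secretary?
'maintain' is word 5.

5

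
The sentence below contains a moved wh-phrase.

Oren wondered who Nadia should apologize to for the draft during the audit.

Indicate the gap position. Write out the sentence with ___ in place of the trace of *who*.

Oren wondered who Nadia should apologize to ___ for the draft during the audit.

In situ: Nadia should apologize to who for the draft during the audit.
The filler 'who' is interpreted as the object of the preposition 'to'. The gap is right after 'to'.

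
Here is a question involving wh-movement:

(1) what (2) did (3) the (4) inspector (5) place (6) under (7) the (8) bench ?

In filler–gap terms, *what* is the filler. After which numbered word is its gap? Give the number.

Before movement: The inspector did place what under the bench.
'what' is the direct object of 'place'. It moves to the left edge, and the trace sits right after 'place':
What did the inspector place ___ under the bench?
'place' is word 5.

5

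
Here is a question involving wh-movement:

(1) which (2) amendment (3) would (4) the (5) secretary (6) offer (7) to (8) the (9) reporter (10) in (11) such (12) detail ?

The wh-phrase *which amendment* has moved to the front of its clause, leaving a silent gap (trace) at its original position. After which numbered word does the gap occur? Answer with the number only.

6

Underlying clause: The secretary would offer which amendment to the reporter in such detail.
'which amendment' is the direct object of 'offer'. Wh-movement fronts it, leaving a gap right after 'offer':
Which amendment would the secretary offer ___ to the reporter in such detail?
'offer' is word 6.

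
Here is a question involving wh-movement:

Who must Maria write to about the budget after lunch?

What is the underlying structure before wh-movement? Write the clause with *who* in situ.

Maria must write to who about the budget after lunch.

'who' functions as the object of the preposition 'to'. Fronting leaves a gap immediately after 'to':
Who must Maria write to ___ about the budget after lunch?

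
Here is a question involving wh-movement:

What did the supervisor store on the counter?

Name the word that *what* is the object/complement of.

Underlying clause: The supervisor did store what on the counter.
The filler 'what' is interpreted as the direct object of 'store'. Fronting leaves a gap immediately after 'store':
What did the supervisor store ___ on the counter?

store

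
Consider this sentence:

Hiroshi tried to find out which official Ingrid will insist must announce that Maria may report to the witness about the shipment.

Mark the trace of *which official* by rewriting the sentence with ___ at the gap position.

Before movement: Ingrid will insist which official must announce that Maria may report to the witness about the shipment.
'which official' functions as the subject of the clause embedded under 'insist'. The gap is right after 'insist'.

Hiroshi tried to find out which official Ingrid will insist ___ must announce that Maria may report to the witness about the shipment.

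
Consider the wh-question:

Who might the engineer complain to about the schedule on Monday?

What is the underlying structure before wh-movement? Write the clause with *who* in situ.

The engineer might complain to who about the schedule on Monday.

'who' is the object of the preposition 'to'. It moves to the left edge, and the trace sits right after 'to':
Who might the engineer complain to ___ about the schedule on Monday?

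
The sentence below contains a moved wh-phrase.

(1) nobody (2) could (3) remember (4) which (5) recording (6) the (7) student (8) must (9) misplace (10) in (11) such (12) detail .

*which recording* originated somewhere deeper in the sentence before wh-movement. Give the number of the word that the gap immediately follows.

9

In situ: The student must misplace which recording in such detail.
The filler 'which recording' is interpreted as the direct object of 'misplace'. It moves to the left edge, and the trace sits right after 'misplace':
Nobody could remember which recording the student must misplace ___ in such detail.
'misplace' is word 9.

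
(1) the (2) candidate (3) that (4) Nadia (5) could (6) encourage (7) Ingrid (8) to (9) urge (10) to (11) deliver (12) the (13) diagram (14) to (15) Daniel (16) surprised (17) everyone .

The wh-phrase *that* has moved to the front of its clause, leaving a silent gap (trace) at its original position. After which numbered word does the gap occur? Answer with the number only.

9

'that' functions as the direct object of 'urge'. Wh-movement fronts it, leaving a gap right after 'urge':
The candidate that Nadia could encourage Ingrid to urge ___ to deliver the diagram to Daniel surprised everyone.
'urge' is word 9.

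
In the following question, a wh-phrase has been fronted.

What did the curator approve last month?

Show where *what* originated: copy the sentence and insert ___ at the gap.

In situ: The curator did approve what last month.
'what' is the direct object of 'approve'. The gap is right after 'approve'.

What did the curator approve ___ last month?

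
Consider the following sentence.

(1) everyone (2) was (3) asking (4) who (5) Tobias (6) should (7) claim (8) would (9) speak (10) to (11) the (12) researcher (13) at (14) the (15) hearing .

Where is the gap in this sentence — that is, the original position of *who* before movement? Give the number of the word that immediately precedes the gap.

7

In situ: Tobias should claim who would speak to the researcher at the hearing.
'who' is the subject of the clause embedded under 'claim'. It moves to the left edge, and the trace sits right after 'claim':
Everyone was asking who Tobias should claim ___ would speak to the researcher at the hearing.
'claim' is word 7.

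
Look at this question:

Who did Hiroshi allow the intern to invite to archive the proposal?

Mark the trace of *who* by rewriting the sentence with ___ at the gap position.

Who did Hiroshi allow the intern to invite ___ to archive the proposal?

Pre-movement form: Hiroshi did allow the intern to invite who to archive the proposal.
'who' is the direct object of 'invite'. The gap is right after 'invite'.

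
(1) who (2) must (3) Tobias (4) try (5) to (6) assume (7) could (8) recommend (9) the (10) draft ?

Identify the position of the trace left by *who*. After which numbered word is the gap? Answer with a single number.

6

Pre-movement form: Tobias must try to assume who could recommend the draft.
'who' is the subject of the clause embedded under 'assume'. Wh-movement fronts it, leaving a gap right after 'assume':
Who must Tobias try to assume ___ could recommend the draft?
'assume' is word 6.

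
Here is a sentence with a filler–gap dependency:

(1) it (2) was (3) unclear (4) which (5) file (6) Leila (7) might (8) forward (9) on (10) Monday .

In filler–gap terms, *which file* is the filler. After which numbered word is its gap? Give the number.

Pre-movement form: Leila might forward which file on Monday.
The filler 'which file' is interpreted as the direct object of 'forward'. Fronting leaves a gap immediately after 'forward':
It was unclear which file Leila might forward ___ on Monday.
'forward' is word 8.

8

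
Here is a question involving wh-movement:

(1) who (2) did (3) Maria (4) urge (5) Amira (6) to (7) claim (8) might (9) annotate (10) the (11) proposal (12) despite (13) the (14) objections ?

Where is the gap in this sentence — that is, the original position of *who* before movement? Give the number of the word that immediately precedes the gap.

7

Underlying clause: Maria did urge Amira to claim who might annotate the proposal despite the objections.
'who' functions as the subject of the clause embedded under 'claim'. Wh-movement fronts it, leaving a gap right after 'claim':
Who did Maria urge Amira to claim ___ might annotate the proposal despite the objections?
'claim' is word 7.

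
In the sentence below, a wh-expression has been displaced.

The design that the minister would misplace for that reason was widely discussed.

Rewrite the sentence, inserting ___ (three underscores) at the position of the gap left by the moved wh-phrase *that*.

'that' functions as the direct object of 'misplace'. The gap is right after 'misplace'.

The design that the minister would misplace ___ for that reason was widely discussed.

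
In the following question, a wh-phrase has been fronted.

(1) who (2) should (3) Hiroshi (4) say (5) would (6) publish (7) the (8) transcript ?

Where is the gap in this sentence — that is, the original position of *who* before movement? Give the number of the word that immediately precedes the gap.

Pre-movement form: Hiroshi should say who would publish the transcript.
'who' is the subject of the clause embedded under 'say'. It moves to the left edge, and the trace sits right after 'say':
Who should Hiroshi say ___ would publish the transcript?
'say' is word 4.

4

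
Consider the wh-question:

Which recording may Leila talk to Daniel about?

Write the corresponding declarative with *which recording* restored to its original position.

The filler 'which recording' is interpreted as the object of the preposition 'about'. Wh-movement fronts it, leaving a gap right after 'about':
Which recording may Leila talk to Daniel about ___?

Leila may talk to Daniel about which recording.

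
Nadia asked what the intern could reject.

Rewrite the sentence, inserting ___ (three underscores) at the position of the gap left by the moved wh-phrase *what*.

Before movement: The intern could reject what.
The filler 'what' is interpreted as the direct object of 'reject'. The gap is right after 'reject'.

Nadia asked what the intern could reject ___.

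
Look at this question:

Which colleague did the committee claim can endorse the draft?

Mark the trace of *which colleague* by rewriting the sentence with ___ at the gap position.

Which colleague did the committee claim ___ can endorse the draft?

Pre-movement form: The committee did claim which colleague can endorse the draft.
'which colleague' is the subject of the clause embedded under 'claim'. The gap is right after 'claim'.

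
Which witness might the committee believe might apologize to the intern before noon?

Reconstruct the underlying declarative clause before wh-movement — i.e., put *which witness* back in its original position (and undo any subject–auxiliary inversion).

The filler 'which witness' is interpreted as the subject of the clause embedded under 'believe'. It moves to the left edge, and the trace sits right after 'believe':
Which witness might the committee believe ___ might apologize to the intern before noon?

The committee might believe which witness might apologize to the intern before noon.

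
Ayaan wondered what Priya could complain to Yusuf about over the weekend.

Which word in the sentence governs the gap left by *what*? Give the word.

Underlying clause: Priya could complain to Yusuf about what over the weekend.
'what' is the object of the preposition 'about'. Wh-movement fronts it, leaving a gap right after 'about':
Ayaan wondered what Priya could complain to Yusuf about ___ over the weekend.

about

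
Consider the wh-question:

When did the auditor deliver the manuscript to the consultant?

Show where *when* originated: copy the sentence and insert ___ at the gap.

Underlying clause: The auditor did deliver the manuscript to the consultant when.
'when' is the temporal adjunct. The gap is right after 'consultant'.

When did the auditor deliver the manuscript to the consultant ___?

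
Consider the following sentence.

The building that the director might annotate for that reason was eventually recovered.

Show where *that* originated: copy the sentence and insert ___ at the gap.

'that' functions as the direct object of 'annotate'. The gap is right after 'annotate'.

The building that the director might annotate ___ for that reason was eventually recovered.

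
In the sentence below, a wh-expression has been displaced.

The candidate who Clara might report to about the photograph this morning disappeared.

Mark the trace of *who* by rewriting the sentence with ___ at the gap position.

The candidate who Clara might report to ___ about the photograph this morning disappeared.

'who' functions as the object of the preposition 'to'. The gap is right after 'to'.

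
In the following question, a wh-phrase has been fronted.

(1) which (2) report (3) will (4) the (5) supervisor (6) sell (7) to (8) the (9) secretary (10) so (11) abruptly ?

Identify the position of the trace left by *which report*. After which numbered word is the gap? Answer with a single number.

Before movement: The supervisor will sell which report to the secretary so abruptly.
The filler 'which report' is interpreted as the direct object of 'sell'. Fronting leaves a gap immediately after 'sell':
Which report will the supervisor sell ___ to the secretary so abruptly?
'sell' is word 6.

6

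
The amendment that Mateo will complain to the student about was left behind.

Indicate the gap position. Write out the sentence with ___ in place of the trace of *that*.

The amendment that Mateo will complain to the student about ___ was left behind.

'that' is the object of the preposition 'about'. The gap is right after 'about'.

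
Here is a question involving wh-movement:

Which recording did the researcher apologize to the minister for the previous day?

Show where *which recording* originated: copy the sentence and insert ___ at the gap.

Which recording did the researcher apologize to the minister for ___ the previous day?

In situ: The researcher did apologize to the minister for which recording the previous day.
The filler 'which recording' is interpreted as the object of the preposition 'for'. The gap is right after 'for'.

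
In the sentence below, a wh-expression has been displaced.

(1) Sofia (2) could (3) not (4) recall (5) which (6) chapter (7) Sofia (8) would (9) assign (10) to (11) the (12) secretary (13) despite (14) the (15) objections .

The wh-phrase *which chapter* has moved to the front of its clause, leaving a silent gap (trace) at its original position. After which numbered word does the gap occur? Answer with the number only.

9

Underlying clause: Sofia would assign which chapter to the secretary despite the objections.
The filler 'which chapter' is interpreted as the direct object of 'assign'. Fronting leaves a gap immediately after 'assign':
Sofia could not recall which chapter Sofia would assign ___ to the secretary despite the objections.
'assign' is word 9.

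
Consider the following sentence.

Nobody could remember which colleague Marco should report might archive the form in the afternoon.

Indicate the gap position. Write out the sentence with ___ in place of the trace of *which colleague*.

Pre-movement form: Marco should report which colleague might archive the form in the afternoon.
'which colleague' is the subject of the clause embedded under 'report'. The gap is right after 'report'.

Nobody could remember which colleague Marco should report ___ might archive the form in the afternoon.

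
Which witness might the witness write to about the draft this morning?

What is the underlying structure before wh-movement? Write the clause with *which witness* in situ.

'which witness' functions as the object of the preposition 'to'. Fronting leaves a gap immediately after 'to':
Which witness might the witness write to ___ about the draft this morning?

The witness might write to which witness about the draft this morning.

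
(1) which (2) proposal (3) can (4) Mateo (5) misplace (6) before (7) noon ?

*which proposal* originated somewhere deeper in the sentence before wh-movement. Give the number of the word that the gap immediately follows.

5

Pre-movement form: Mateo can misplace which proposal before noon.
'which proposal' is the direct object of 'misplace'. It moves to the left edge, and the trace sits right after 'misplace':
Which proposal can Mateo misplace ___ before noon?
'misplace' is word 5.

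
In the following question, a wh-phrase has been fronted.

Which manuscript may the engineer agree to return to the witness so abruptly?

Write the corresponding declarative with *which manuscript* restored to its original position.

The engineer may agree to return which manuscript to the witness so abruptly.

The filler 'which manuscript' is interpreted as the direct object of 'return'. Wh-movement fronts it, leaving a gap right after 'return':
Which manuscript may the engineer agree to return ___ to the witness so abruptly?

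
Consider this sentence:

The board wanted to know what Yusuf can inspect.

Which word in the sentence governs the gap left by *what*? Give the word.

Before movement: Yusuf can inspect what.
'what' functions as the direct object of 'inspect'. Wh-movement fronts it, leaving a gap right after 'inspect':
The board wanted to know what Yusuf can inspect ___.

inspect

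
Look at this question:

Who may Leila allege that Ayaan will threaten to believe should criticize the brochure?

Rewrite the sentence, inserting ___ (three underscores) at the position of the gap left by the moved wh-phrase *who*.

In situ: Leila may allege that Ayaan will threaten to believe who should criticize the brochure.
The filler 'who' is interpreted as the subject of the clause embedded under 'believe'. The gap is right after 'believe'.

Who may Leila allege that Ayaan will threaten to believe ___ should criticize the brochure?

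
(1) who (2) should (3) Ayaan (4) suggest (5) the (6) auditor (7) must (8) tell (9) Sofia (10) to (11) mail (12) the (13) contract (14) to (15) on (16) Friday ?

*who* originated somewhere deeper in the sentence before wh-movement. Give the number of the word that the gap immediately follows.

In situ: Ayaan should suggest the auditor must tell Sofia to mail the contract to who on Friday.
'who' functions as the object of the preposition 'to' (recipient of 'mail'). Wh-movement fronts it, leaving a gap right after 'to':
Who should Ayaan suggest the auditor must tell Sofia to mail the contract to ___ on Friday?
'to' is word 14.

14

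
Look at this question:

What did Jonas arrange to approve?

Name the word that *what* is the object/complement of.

Underlying clause: Jonas did arrange to approve what.
'what' functions as the direct object of 'approve'. Wh-movement fronts it, leaving a gap right after 'approve':
What did Jonas arrange to approve ___?

approve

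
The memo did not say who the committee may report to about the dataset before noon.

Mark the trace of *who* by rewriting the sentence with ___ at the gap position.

The memo did not say who the committee may report to ___ about the dataset before noon.

Underlying clause: The committee may report to who about the dataset before noon.
'who' is the object of the preposition 'to'. The gap is right after 'to'.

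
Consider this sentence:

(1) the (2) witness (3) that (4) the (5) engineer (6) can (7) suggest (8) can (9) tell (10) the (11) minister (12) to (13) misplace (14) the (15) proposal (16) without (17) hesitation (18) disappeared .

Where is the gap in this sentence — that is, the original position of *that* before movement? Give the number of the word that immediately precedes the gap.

'that' is the subject of the clause embedded under 'suggest'. Wh-movement fronts it, leaving a gap right after 'suggest':
The witness that the engineer can suggest ___ can tell the minister to misplace the proposal without hesitation disappeared.
'suggest' is word 7.

7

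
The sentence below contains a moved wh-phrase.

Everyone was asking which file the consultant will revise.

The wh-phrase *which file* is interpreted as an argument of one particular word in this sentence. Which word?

Underlying clause: The consultant will revise which file.
'which file' is the direct object of 'revise'. Wh-movement fronts it, leaving a gap right after 'revise':
Everyone was asking which file the consultant will revise ___.

revise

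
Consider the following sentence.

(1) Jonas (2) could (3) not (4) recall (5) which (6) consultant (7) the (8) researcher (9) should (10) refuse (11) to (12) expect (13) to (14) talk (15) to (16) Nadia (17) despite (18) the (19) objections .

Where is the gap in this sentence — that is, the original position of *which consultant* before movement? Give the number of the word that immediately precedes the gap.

Underlying clause: The researcher should refuse to expect which consultant to talk to Nadia despite the objections.
'which consultant' is the direct object of 'expect'. It moves to the left edge, and the trace sits right after 'expect':
Jonas could not recall which consultant the researcher should refuse to expect ___ to talk to Nadia despite the objections.
'expect' is word 12.

12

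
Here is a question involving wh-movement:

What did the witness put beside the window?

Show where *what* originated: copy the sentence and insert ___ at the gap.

Pre-movement form: The witness did put what beside the window.
The filler 'what' is interpreted as the direct object of 'put'. The gap is right after 'put'.

What did the witness put ___ beside the window?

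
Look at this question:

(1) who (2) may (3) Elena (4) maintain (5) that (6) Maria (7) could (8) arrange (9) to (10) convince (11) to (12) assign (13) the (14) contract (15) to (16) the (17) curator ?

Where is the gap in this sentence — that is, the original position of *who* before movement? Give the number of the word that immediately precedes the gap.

Before movement: Elena may maintain that Maria could arrange to convince who to assign the contract to the curator.
'who' functions as the direct object of 'convince'. Fronting leaves a gap immediately after 'convince':
Who may Elena maintain that Maria could arrange to convince ___ to assign the contract to the curator?
'convince' is word 10.

10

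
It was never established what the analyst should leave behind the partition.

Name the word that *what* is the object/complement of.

Underlying clause: The analyst should leave what behind the partition.
The filler 'what' is interpreted as the direct object of 'leave'. Wh-movement fronts it, leaving a gap right after 'leave':
It was never established what the analyst should leave ___ behind the partition.

leave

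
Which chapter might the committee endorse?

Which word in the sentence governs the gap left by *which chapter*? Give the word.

endorse

Underlying clause: The committee might endorse which chapter.
'which chapter' is the direct object of 'endorse'. It moves to the left edge, and the trace sits right after 'endorse':
Which chapter might the committee endorse ___?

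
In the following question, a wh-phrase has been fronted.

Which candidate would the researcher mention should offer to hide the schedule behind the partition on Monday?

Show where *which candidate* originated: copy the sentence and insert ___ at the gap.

Which candidate would the researcher mention ___ should offer to hide the schedule behind the partition on Monday?

Pre-movement form: The researcher would mention which candidate should offer to hide the schedule behind the partition on Monday.
'which candidate' functions as the subject of the clause embedded under 'mention'. The gap is right after 'mention'.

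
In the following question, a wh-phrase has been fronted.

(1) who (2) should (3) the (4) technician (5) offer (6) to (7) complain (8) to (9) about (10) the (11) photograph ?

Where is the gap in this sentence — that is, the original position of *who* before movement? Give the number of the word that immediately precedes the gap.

8

Underlying clause: The technician should offer to complain to who about the photograph.
The filler 'who' is interpreted as the object of the preposition 'to'. It moves to the left edge, and the trace sits right after 'to':
Who should the technician offer to complain to ___ about the photograph?
'to' is word 8.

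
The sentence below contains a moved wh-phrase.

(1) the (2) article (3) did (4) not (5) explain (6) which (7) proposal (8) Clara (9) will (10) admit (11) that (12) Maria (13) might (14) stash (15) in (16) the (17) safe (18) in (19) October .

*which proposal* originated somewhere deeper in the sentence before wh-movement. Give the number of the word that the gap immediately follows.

Before movement: Clara will admit that Maria might stash which proposal in the safe in October.
'which proposal' is the direct object of 'stash'. Wh-movement fronts it, leaving a gap right after 'stash':
The article did not explain which proposal Clara will admit that Maria might stash ___ in the safe in October.
'stash' is word 14.

14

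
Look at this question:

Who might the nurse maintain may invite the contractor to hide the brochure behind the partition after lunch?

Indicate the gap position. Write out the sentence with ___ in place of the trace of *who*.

Underlying clause: The nurse might maintain who may invite the contractor to hide the brochure behind the partition after lunch.
'who' is the subject of the clause embedded under 'maintain'. The gap is right after 'maintain'.

Who might the nurse maintain ___ may invite the contractor to hide the brochure behind the partition after lunch?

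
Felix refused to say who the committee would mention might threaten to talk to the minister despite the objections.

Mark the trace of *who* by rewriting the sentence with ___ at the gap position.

Felix refused to say who the committee would mention ___ might threaten to talk to the minister despite the objections.

Before movement: The committee would mention who might threaten to talk to the minister despite the objections.
'who' functions as the subject of the clause embedded under 'mention'. The gap is right after 'mention'.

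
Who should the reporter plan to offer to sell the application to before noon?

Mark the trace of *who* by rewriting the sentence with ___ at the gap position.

In situ: The reporter should plan to offer to sell the application to who before noon.
'who' functions as the object of the preposition 'to' (recipient of 'sell'). The gap is right after 'to'.

Who should the reporter plan to offer to sell the application to ___ before noon?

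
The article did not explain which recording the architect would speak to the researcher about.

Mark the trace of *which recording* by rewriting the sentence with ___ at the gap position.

The article did not explain which recording the architect would speak to the researcher about ___.

Pre-movement form: The architect would speak to the researcher about which recording.
The filler 'which recording' is interpreted as the object of the preposition 'about'. The gap is right after 'about'.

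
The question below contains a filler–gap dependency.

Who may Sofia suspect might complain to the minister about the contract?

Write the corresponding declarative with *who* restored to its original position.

Sofia may suspect who might complain to the minister about the contract.

'who' is the subject of the clause embedded under 'suspect'. It moves to the left edge, and the trace sits right after 'suspect':
Who may Sofia suspect ___ might complain to the minister about the contract?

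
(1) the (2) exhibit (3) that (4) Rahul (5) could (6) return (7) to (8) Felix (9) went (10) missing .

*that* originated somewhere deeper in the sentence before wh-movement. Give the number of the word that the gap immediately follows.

'that' is the direct object of 'return'. Wh-movement fronts it, leaving a gap right after 'return':
The exhibit that Rahul could return ___ to Felix went missing.
'return' is word 6.

6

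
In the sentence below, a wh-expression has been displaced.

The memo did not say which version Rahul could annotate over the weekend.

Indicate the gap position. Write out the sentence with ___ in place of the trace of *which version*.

The memo did not say which version Rahul could annotate ___ over the weekend.

Before movement: Rahul could annotate which version over the weekend.
'which version' is the direct object of 'annotate'. The gap is right after 'annotate'.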